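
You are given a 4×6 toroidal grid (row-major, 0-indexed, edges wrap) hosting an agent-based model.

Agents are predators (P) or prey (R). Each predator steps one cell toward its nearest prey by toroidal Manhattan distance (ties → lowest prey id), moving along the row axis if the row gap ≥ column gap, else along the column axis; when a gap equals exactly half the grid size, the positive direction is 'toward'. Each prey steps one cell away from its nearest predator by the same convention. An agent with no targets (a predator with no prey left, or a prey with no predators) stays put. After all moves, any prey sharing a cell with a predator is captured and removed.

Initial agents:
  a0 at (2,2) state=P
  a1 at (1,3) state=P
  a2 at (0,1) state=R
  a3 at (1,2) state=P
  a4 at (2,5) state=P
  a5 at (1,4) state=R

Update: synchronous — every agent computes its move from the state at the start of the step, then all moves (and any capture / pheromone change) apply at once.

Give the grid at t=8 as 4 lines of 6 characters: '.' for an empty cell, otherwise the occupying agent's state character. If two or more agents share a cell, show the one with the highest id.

t=1: a0@(3,2):P a1@(1,4):P a2@(3,1):R a3@(0,2):P a4@(1,5):P
t=2: a0@(3,1):P a1@(1,5):P a2@(3,0):R a3@(3,2):P a4@(2,5):P
t=3: a0@(3,0):P a1@(2,5):P a3@(3,1):P a4@(3,5):P
t=4: (unchanged — steady state)

......
......
.....P
PP...P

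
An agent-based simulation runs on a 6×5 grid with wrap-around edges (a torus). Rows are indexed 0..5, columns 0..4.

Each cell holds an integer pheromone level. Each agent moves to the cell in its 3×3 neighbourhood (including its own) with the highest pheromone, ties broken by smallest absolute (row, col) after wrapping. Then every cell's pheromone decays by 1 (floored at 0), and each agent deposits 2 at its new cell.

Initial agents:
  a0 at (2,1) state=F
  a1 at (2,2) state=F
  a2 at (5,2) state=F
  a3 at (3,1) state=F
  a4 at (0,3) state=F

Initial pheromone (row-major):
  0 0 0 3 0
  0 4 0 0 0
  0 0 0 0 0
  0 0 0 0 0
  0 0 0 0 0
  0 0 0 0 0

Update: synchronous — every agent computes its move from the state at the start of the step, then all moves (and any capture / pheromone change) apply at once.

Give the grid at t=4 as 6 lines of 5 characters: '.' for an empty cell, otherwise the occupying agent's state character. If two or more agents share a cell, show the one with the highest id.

t=1: a0@(1,1) a1@(1,1) a2@(0,3) a3@(2,0) a4@(0,3) | pheromone: 0 0 0 6 0 / 0 7 0 0 0 / 2 0 0 0 0 / 0 0 0 0 0 / 0 0 0 0 0 / 0 0 0 0 0
t=2: a0@(1,1) a1@(1,1) a2@(0,3) a3@(1,1) a4@(0,3) | pheromone: 0 0 0 9 0 / 0 12 0 0 0 / 1 0 0 0 0 / 0 0 0 0 0 / 0 0 0 0 0 / 0 0 0 0 0
t=3: a0@(1,1) a1@(1,1) a2@(0,3) a3@(1,1) a4@(0,3) | pheromone: 0 0 0 12 0 / 0 17 0 0 0 / 0 0 0 0 0 / 0 0 0 0 0 / 0 0 0 0 0 / 0 0 0 0 0
t=4: a0@(1,1) a1@(1,1) a2@(0,3) a3@(1,1) a4@(0,3) | pheromone: 0 0 0 15 0 / 0 22 0 0 0 / 0 0 0 0 0 / 0 0 0 0 0 / 0 0 0 0 0 / 0 0 0 0 0

...F.
.F...
.....
.....
.....
.....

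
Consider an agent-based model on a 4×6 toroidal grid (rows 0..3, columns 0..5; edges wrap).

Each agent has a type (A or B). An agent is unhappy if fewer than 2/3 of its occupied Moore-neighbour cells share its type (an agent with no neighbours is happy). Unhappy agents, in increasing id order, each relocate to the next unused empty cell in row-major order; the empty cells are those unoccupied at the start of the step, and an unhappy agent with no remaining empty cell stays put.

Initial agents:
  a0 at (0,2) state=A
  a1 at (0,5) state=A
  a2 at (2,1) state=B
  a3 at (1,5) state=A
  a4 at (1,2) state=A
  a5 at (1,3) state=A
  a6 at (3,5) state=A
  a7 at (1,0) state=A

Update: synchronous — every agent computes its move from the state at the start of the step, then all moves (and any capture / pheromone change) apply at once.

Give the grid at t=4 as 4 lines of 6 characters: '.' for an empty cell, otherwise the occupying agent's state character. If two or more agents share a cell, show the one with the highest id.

t=1: a0@(0,2):A a1@(0,5):A a2@(0,0):B a3@(1,5):A a4@(1,2):A a5@(1,3):A a6@(3,5):A a7@(1,0):A
t=2: a0@(0,2):A a1@(0,5):A a2@(0,1):B a3@(1,5):A a4@(1,2):A a5@(1,3):A a6@(0,3):A a7@(1,0):A
t=3: a0@(0,2):A a1@(0,5):A a2@(0,0):B a3@(1,5):A a4@(1,2):A a5@(1,3):A a6@(0,3):A a7@(1,0):A
t=4: a0@(0,2):A a1@(0,5):A a2@(0,1):B a3@(1,5):A a4@(1,2):A a5@(1,3):A a6@(0,3):A a7@(1,0):A

.BAA.A
A.AA.A
......
......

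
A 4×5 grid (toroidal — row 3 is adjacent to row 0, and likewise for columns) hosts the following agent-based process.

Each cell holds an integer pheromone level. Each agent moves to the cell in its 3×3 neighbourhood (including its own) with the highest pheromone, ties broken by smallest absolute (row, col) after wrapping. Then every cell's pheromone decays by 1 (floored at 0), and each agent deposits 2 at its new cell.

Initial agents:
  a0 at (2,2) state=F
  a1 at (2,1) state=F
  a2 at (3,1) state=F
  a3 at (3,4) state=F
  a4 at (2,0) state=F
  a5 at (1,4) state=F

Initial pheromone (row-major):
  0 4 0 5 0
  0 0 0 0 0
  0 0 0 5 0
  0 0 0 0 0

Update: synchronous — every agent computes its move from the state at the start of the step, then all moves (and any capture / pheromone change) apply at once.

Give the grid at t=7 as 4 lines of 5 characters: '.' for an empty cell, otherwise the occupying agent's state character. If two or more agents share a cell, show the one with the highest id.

t=1: a0@(2,3) a1@(1,0) a2@(0,1) a3@(0,3) a4@(1,0) a5@(0,3) | pheromone: 0 5 0 8 0 / 4 0 0 0 0 / 0 0 0 6 0 / 0 0 0 0 0
t=2: a0@(2,3) a1@(0,1) a2@(0,1) a3@(0,3) a4@(0,1) a5@(0,3) | pheromone: 0 10 0 11 0 / 3 0 0 0 0 / 0 0 0 7 0 / 0 0 0 0 0
t=3: a0@(2,3) a1@(0,1) a2@(0,1) a3@(0,3) a4@(0,1) a5@(0,3) | pheromone: 0 15 0 14 0 / 2 0 0 0 0 / 0 0 0 8 0 / 0 0 0 0 0
t=4: a0@(2,3) a1@(0,1) a2@(0,1) a3@(0,3) a4@(0,1) a5@(0,3) | pheromone: 0 20 0 17 0 / 1 0 0 0 0 / 0 0 0 9 0 / 0 0 0 0 0
t=5: a0@(2,3) a1@(0,1) a2@(0,1) a3@(0,3) a4@(0,1) a5@(0,3) | pheromone: 0 25 0 20 0 / 0 0 0 0 0 / 0 0 0 10 0 / 0 0 0 0 0
t=6: a0@(2,3) a1@(0,1) a2@(0,1) a3@(0,3) a4@(0,1) a5@(0,3) | pheromone: 0 30 0 23 0 / 0 0 0 0 0 / 0 0 0 11 0 / 0 0 0 0 0
t=7: a0@(2,3) a1@(0,1) a2@(0,1) a3@(0,3) a4@(0,1) a5@(0,3) | pheromone: 0 35 0 26 0 / 0 0 0 0 0 / 0 0 0 12 0 / 0 0 0 0 0

.F.F.
.....
...F.
.....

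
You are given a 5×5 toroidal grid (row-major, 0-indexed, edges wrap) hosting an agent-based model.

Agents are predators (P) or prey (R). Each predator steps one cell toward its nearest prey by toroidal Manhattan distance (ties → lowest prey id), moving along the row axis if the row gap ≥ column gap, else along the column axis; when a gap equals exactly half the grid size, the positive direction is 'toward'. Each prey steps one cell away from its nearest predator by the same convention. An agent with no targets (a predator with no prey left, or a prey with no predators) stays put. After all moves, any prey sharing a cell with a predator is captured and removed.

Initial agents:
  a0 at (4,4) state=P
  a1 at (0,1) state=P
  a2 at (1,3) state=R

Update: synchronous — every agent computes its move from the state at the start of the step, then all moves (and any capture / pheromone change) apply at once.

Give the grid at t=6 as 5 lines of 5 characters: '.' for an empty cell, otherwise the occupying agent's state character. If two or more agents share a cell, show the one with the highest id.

..P.P
.....
...R.
.....
.....

t=1: a0@(0,4):P a1@(0,2):P a2@(2,3):R
t=2: a0@(1,4):P a1@(1,2):P a2@(3,3):R
t=3: a0@(2,4):P a1@(2,2):P a2@(4,3):R
t=4: a0@(3,4):P a1@(3,2):P a2@(0,3):R
t=5: a0@(4,4):P a1@(4,2):P a2@(1,3):R
t=6: a0@(0,4):P a1@(0,2):P a2@(2,3):R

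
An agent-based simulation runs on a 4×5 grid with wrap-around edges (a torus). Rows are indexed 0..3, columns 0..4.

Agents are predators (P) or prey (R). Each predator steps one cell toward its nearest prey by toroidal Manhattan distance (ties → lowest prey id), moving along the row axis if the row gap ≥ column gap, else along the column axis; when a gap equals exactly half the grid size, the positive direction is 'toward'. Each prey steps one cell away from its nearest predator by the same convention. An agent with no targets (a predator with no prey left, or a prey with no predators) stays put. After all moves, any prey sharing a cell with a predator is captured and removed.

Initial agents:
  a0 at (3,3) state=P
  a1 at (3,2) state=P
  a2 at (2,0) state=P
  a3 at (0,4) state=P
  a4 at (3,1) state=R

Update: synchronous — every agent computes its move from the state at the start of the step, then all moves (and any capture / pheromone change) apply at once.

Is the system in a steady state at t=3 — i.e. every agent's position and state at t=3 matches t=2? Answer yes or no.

yes

t=1: a0@(3,2):P a1@(3,1):P a2@(3,0):P a3@(0,0):P
t=2: (unchanged — steady state)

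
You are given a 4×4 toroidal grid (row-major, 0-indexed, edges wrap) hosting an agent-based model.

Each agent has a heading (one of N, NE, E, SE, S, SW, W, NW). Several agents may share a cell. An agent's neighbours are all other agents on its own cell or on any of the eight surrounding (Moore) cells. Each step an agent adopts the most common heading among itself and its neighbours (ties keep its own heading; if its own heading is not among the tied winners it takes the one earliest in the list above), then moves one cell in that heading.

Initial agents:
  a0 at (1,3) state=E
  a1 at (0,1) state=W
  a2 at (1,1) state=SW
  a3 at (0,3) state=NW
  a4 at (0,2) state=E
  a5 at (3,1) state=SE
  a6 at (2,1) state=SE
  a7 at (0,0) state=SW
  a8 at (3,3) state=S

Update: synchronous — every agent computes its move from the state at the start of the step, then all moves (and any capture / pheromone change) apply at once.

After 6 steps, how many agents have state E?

9

t=1: a0@(1,0):E a1@(1,0):SW a2@(2,0):SW a3@(0,0):E a4@(0,3):E a5@(0,2):SE a6@(3,2):SE a7@(1,3):SW a8@(0,3):S
t=2: a0@(1,1):E a1@(2,3):SW a2@(3,3):SW a3@(0,1):E a4@(0,0):E a5@(1,3):SE a6@(0,3):SE a7@(2,2):SW a8@(0,0):E
t=3: a0@(1,2):E a1@(3,2):SW a2@(0,2):SW a3@(0,2):E a4@(0,1):E a5@(2,0):SE a6@(1,0):SE a7@(3,1):SW a8@(0,1):E
t=4: a0@(1,3):E a1@(0,1):SW a2@(0,3):E a3@(0,3):E a4@(0,2):E a5@(3,1):SE a6@(2,1):SE a7@(0,0):SW a8@(0,2):E
t=5: a0@(1,0):E a1@(1,0):SW a2@(0,0):E a3@(0,0):E a4@(0,3):E a5@(0,2):SE a6@(3,2):SE a7@(0,1):E a8@(0,3):E
t=6: a0@(1,1):E a1@(1,1):E a2@(0,1):E a3@(0,1):E a4@(0,0):E a5@(0,3):E a6@(3,3):E a7@(0,2):E a8@(0,0):E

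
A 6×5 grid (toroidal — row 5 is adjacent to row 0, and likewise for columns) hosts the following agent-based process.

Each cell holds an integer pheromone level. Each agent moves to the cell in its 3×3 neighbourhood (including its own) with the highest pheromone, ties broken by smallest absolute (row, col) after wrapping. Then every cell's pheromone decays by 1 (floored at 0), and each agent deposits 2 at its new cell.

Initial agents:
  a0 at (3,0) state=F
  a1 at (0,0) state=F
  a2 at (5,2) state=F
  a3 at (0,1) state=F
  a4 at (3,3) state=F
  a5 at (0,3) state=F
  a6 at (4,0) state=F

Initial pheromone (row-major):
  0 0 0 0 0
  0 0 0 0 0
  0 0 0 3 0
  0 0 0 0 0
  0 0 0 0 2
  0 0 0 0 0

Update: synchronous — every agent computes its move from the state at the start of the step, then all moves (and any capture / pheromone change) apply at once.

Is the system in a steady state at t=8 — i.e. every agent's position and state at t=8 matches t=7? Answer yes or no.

yes

t=1: a0@(4,4) a1@(0,0) a2@(0,1) a3@(0,0) a4@(2,3) a5@(0,2) a6@(4,4) | pheromone: 4 2 2 0 0 / 0 0 0 0 0 / 0 0 0 4 0 / 0 0 0 0 0 / 0 0 0 0 5 / 0 0 0 0 0
t=2: a0@(4,4) a1@(0,0) a2@(0,0) a3@(0,0) a4@(2,3) a5@(0,1) a6@(4,4) | pheromone: 9 3 1 0 0 / 0 0 0 0 0 / 0 0 0 5 0 / 0 0 0 0 0 / 0 0 0 0 8 / 0 0 0 0 0
t=3: a0@(4,4) a1@(0,0) a2@(0,0) a3@(0,0) a4@(2,3) a5@(0,0) a6@(4,4) | pheromone: 16 2 0 0 0 / 0 0 0 0 0 / 0 0 0 6 0 / 0 0 0 0 0 / 0 0 0 0 11 / 0 0 0 0 0
t=4: a0@(4,4) a1@(0,0) a2@(0,0) a3@(0,0) a4@(2,3) a5@(0,0) a6@(4,4) | pheromone: 23 1 0 0 0 / 0 0 0 0 0 / 0 0 0 7 0 / 0 0 0 0 0 / 0 0 0 0 14 / 0 0 0 0 0
t=5: a0@(4,4) a1@(0,0) a2@(0,0) a3@(0,0) a4@(2,3) a5@(0,0) a6@(4,4) | pheromone: 30 0 0 0 0 / 0 0 0 0 0 / 0 0 0 8 0 / 0 0 0 0 0 / 0 0 0 0 17 / 0 0 0 0 0
t=6: a0@(4,4) a1@(0,0) a2@(0,0) a3@(0,0) a4@(2,3) a5@(0,0) a6@(4,4) | pheromone: 37 0 0 0 0 / 0 0 0 0 0 / 0 0 0 9 0 / 0 0 0 0 0 / 0 0 0 0 20 / 0 0 0 0 0
t=7: a0@(4,4) a1@(0,0) a2@(0,0) a3@(0,0) a4@(2,3) a5@(0,0) a6@(4,4) | pheromone: 44 0 0 0 0 / 0 0 0 0 0 / 0 0 0 10 0 / 0 0 0 0 0 / 0 0 0 0 23 / 0 0 0 0 0
t=8: a0@(4,4) a1@(0,0) a2@(0,0) a3@(0,0) a4@(2,3) a5@(0,0) a6@(4,4) | pheromone: 51 0 0 0 0 / 0 0 0 0 0 / 0 0 0 11 0 / 0 0 0 0 0 / 0 0 0 0 26 / 0 0 0 0 0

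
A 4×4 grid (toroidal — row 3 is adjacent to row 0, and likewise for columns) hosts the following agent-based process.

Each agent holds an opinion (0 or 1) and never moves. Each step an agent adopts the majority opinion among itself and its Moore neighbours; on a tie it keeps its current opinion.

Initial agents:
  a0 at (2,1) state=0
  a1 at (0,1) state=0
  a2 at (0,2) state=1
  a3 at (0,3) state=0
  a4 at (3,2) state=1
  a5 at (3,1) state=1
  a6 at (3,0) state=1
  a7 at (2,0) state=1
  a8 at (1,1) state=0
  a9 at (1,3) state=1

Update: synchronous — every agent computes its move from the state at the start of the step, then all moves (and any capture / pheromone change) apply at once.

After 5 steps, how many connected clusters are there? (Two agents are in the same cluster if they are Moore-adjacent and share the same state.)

t=1: a0@(2,1):1 a1@(0,1):1 a2@(0,2):1 a3@(0,3):1 a4@(3,2):1 a5@(3,1):1 a6@(3,0):1 a7@(2,0):1 a8@(1,1):0 a9@(1,3):1
t=2: a0@(2,1):1 a1@(0,1):1 a2@(0,2):1 a3@(0,3):1 a4@(3,2):1 a5@(3,1):1 a6@(3,0):1 a7@(2,0):1 a8@(1,1):1 a9@(1,3):1
t=3: (unchanged — steady state)

1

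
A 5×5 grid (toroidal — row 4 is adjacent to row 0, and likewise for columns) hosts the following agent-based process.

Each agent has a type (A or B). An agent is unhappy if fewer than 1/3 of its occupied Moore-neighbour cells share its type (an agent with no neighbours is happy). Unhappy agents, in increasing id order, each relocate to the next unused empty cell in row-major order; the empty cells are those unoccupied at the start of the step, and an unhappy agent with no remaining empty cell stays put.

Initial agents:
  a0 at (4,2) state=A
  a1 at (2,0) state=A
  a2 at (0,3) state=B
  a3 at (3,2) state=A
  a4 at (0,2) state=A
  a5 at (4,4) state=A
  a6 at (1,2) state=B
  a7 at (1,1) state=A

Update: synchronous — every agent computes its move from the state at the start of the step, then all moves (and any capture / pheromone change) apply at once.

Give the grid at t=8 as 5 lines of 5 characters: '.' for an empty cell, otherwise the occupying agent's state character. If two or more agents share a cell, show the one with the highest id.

.AABB
.A...
A....
..A..
..A..

t=1: a0@(4,2):A a1@(2,0):A a2@(0,0):B a3@(3,2):A a4@(0,2):A a5@(0,1):A a6@(1,2):B a7@(1,1):A
t=2: a0@(4,2):A a1@(2,0):A a2@(0,3):B a3@(3,2):A a4@(0,2):A a5@(0,1):A a6@(0,4):B a7@(1,1):A
t=3: (unchanged — steady state)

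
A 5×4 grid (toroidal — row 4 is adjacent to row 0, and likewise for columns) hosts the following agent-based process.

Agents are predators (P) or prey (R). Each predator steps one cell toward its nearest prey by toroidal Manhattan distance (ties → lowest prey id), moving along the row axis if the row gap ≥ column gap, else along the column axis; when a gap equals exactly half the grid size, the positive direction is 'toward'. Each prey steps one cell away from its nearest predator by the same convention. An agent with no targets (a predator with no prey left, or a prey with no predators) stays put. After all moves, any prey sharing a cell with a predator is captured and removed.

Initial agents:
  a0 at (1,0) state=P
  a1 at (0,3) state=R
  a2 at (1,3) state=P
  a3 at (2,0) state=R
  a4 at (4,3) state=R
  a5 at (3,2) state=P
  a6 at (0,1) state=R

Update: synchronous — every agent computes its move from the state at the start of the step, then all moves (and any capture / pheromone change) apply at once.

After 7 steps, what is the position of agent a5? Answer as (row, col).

t=1: a0@(2,0):P a1@(4,3):R a2@(0,3):P a3@(3,0):R a4@(3,3):R a5@(4,2):P a6@(4,1):R
t=2: a0@(3,0):P a1@(3,3):R a2@(4,3):P a3@(4,0):R a5@(4,3):P a6@(4,0):R
t=3: a0@(3,3):P a1@(3,2):R a2@(3,3):P a3@(0,0):R a5@(3,3):P a6@(0,0):R
t=4: a0@(3,2):P a1@(3,1):R a2@(3,2):P a3@(1,0):R a5@(3,2):P a6@(1,0):R
t=5: a0@(3,1):P a1@(3,0):R a2@(3,1):P a3@(0,0):R a5@(3,1):P a6@(0,0):R
t=6: a0@(3,0):P a1@(3,3):R a2@(3,0):P a3@(1,0):R a5@(3,0):P a6@(1,0):R
t=7: a0@(3,3):P a1@(3,2):R a2@(3,3):P a3@(0,0):R a5@(3,3):P a6@(0,0):R

(3, 3)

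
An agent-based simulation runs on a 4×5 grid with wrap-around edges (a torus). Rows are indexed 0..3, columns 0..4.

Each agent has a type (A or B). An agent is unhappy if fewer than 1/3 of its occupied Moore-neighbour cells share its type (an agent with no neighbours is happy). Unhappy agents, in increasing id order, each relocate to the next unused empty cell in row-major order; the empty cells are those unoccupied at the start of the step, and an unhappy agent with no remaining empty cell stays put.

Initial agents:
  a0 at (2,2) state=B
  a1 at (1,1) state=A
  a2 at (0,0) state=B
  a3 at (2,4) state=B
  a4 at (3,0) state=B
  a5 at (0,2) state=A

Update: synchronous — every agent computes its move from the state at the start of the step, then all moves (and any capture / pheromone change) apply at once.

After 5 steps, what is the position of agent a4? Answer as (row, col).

(3, 0)

t=1: a0@(0,1):B a1@(1,1):A a2@(0,0):B a3@(2,4):B a4@(3,0):B a5@(0,2):A
t=2: (unchanged — steady state)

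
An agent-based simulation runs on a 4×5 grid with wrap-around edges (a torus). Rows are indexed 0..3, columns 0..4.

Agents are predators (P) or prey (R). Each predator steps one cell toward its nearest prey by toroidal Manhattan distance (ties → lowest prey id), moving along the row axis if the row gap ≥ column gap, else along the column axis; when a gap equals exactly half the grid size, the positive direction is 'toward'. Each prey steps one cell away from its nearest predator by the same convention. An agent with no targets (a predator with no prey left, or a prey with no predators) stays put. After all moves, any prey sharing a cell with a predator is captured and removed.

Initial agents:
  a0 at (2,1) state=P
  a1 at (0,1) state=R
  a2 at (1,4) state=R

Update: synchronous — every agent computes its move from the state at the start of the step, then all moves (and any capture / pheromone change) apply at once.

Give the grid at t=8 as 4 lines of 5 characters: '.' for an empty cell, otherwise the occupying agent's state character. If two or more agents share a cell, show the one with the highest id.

..P.R
.....
.....
.....

t=1: a0@(3,1):P a2@(1,3):R
t=2: a0@(0,1):P a2@(0,3):R
t=3: a0@(0,2):P a2@(0,4):R
t=4: a0@(0,3):P a2@(0,0):R
t=5: a0@(0,4):P a2@(0,1):R
t=6: a0@(0,0):P a2@(0,2):R
t=7: a0@(0,1):P a2@(0,3):R
t=8: a0@(0,2):P a2@(0,4):R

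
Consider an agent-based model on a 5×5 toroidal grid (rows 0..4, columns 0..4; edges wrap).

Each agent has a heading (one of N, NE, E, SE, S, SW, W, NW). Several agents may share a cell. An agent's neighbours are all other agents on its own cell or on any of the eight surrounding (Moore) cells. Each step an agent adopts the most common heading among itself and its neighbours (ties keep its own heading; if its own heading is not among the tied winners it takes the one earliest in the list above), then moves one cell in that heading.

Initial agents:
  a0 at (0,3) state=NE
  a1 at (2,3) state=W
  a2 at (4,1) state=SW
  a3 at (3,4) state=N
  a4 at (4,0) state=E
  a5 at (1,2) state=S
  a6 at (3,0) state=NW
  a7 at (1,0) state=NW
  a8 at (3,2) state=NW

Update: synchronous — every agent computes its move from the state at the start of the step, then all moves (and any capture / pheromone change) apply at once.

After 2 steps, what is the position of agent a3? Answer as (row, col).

t=1: a0@(4,4):NE a1@(2,2):W a2@(3,0):NW a3@(2,4):N a4@(4,1):E a5@(2,2):S a6@(2,4):NW a7@(0,4):NW a8@(2,1):NW
t=2: a0@(3,3):NW a1@(2,1):W a2@(2,4):NW a3@(1,3):NW a4@(4,2):E a5@(3,2):S a6@(1,3):NW a7@(4,3):NW a8@(1,0):NW

(1, 3)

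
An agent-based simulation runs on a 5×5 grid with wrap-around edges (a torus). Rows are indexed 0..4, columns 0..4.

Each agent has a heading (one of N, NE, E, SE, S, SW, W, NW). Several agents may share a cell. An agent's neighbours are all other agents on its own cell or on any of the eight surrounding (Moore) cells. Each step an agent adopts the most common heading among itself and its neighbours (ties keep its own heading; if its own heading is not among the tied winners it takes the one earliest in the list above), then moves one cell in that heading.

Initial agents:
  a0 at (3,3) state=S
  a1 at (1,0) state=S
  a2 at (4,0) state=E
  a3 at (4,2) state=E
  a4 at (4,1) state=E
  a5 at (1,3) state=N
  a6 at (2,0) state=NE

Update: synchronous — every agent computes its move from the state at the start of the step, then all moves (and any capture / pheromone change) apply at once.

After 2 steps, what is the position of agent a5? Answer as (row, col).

t=1: a0@(4,3):S a1@(2,0):S a2@(4,1):E a3@(4,3):E a4@(4,2):E a5@(0,3):N a6@(1,1):NE
t=2: a0@(4,4):E a1@(3,0):S a2@(4,2):E a3@(4,4):E a4@(4,3):E a5@(0,4):E a6@(0,2):NE

(0, 4)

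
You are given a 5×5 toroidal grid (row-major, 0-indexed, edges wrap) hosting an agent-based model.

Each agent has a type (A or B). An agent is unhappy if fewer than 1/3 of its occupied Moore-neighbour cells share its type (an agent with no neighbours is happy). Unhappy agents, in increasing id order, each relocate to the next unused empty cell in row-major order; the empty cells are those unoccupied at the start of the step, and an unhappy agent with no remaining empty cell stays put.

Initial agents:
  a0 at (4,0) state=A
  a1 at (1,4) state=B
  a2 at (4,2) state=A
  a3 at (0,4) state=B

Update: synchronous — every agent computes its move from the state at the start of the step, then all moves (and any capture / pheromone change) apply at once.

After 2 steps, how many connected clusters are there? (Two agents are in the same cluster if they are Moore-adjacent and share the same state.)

t=1: a0@(0,0):A a1@(1,4):B a2@(4,2):A a3@(0,4):B
t=2: a0@(0,1):A a1@(1,4):B a2@(4,2):A a3@(0,4):B

2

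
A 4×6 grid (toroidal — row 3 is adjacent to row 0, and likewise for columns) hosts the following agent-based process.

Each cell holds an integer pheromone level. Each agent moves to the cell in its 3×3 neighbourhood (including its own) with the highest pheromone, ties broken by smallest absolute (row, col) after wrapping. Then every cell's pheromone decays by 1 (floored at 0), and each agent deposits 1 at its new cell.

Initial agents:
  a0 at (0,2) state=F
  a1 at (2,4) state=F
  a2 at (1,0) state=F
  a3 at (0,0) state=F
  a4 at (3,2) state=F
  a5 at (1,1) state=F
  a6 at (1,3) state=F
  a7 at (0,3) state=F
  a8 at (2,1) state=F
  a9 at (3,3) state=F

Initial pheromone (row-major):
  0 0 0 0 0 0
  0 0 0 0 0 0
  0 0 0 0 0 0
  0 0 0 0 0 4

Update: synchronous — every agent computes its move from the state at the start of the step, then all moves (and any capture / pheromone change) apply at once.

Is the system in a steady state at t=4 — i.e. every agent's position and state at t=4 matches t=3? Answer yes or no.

yes

t=1: a0@(0,1) a1@(3,5) a2@(0,0) a3@(3,5) a4@(0,1) a5@(0,0) a6@(0,2) a7@(0,2) a8@(1,0) a9@(0,2) | pheromone: 2 2 3 0 0 0 / 1 0 0 0 0 0 / 0 0 0 0 0 0 / 0 0 0 0 0 5
t=2: a0@(0,2) a1@(3,5) a2@(3,5) a3@(3,5) a4@(0,2) a5@(3,5) a6@(0,2) a7@(0,2) a8@(0,0) a9@(0,2) | pheromone: 2 1 7 0 0 0 / 0 0 0 0 0 0 / 0 0 0 0 0 0 / 0 0 0 0 0 8
t=3: a0@(0,2) a1@(3,5) a2@(3,5) a3@(3,5) a4@(0,2) a5@(3,5) a6@(0,2) a7@(0,2) a8@(3,5) a9@(0,2) | pheromone: 1 0 11 0 0 0 / 0 0 0 0 0 0 / 0 0 0 0 0 0 / 0 0 0 0 0 12
t=4: a0@(0,2) a1@(3,5) a2@(3,5) a3@(3,5) a4@(0,2) a5@(3,5) a6@(0,2) a7@(0,2) a8@(3,5) a9@(0,2) | pheromone: 0 0 15 0 0 0 / 0 0 0 0 0 0 / 0 0 0 0 0 0 / 0 0 0 0 0 16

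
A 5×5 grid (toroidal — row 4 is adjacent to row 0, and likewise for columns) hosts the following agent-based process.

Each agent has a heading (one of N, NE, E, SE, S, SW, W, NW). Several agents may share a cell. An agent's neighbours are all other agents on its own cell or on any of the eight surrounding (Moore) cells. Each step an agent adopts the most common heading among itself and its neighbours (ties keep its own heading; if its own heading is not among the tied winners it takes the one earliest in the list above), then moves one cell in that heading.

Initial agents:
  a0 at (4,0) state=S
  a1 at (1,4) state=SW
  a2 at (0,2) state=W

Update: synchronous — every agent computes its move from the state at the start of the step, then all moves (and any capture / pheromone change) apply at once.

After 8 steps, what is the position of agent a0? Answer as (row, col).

(2, 0)

t=1: a0@(0,0):S a1@(2,3):SW a2@(0,1):W
t=2: a0@(1,0):S a1@(3,2):SW a2@(0,0):W
t=3: a0@(2,0):S a1@(4,1):SW a2@(0,4):W
t=4: a0@(3,0):S a1@(0,0):SW a2@(0,3):W
t=5: a0@(4,0):S a1@(1,4):SW a2@(0,2):W
t=6: a0@(0,0):S a1@(2,3):SW a2@(0,1):W
t=7: a0@(1,0):S a1@(3,2):SW a2@(0,0):W
t=8: a0@(2,0):S a1@(4,1):SW a2@(0,4):W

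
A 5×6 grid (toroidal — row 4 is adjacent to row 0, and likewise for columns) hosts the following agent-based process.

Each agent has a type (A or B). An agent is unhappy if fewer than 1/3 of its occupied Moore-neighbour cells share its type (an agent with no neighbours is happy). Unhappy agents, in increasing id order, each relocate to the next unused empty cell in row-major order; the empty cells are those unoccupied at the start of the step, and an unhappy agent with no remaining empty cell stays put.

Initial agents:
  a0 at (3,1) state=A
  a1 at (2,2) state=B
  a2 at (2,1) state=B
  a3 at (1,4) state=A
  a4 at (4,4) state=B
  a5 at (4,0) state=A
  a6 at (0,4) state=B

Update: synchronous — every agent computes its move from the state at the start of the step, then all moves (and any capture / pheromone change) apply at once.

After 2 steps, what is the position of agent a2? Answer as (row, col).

(2, 1)

t=1: a0@(3,1):A a1@(2,2):B a2@(2,1):B a3@(0,0):A a4@(4,4):B a5@(4,0):A a6@(0,4):B
t=2: (unchanged — steady state)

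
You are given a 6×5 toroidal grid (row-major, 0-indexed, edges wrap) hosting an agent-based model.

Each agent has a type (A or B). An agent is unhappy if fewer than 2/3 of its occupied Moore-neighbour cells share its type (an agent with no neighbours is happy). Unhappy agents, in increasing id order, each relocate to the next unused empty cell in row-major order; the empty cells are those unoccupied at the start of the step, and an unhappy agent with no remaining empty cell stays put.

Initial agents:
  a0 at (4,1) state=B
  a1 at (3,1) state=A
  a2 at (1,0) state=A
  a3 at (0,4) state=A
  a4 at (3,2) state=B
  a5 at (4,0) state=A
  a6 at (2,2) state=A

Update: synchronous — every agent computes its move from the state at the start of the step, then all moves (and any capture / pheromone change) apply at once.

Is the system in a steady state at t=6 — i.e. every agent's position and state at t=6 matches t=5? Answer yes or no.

no

t=1: a0@(0,0):B a1@(0,1):A a2@(1,0):A a3@(0,4):A a4@(0,2):B a5@(0,3):A a6@(1,1):A
t=2: a0@(1,2):B a1@(1,3):A a2@(1,0):A a3@(0,4):A a4@(1,4):B a5@(2,0):A a6@(2,1):A
t=3: a0@(0,0):B a1@(0,1):A a2@(1,0):A a3@(0,4):A a4@(0,2):B a5@(2,0):A a6@(2,1):A
t=4: a0@(0,3):B a1@(1,1):A a2@(1,0):A a3@(1,2):A a4@(1,3):B a5@(2,0):A a6@(2,1):A
t=5: a0@(0,0):B a1@(1,1):A a2@(1,0):A a3@(0,1):A a4@(0,2):B a5@(2,0):A a6@(2,1):A
t=6: a0@(0,3):B a1@(1,1):A a2@(1,0):A a3@(0,4):A a4@(1,2):B a5@(2,0):A a6@(2,1):A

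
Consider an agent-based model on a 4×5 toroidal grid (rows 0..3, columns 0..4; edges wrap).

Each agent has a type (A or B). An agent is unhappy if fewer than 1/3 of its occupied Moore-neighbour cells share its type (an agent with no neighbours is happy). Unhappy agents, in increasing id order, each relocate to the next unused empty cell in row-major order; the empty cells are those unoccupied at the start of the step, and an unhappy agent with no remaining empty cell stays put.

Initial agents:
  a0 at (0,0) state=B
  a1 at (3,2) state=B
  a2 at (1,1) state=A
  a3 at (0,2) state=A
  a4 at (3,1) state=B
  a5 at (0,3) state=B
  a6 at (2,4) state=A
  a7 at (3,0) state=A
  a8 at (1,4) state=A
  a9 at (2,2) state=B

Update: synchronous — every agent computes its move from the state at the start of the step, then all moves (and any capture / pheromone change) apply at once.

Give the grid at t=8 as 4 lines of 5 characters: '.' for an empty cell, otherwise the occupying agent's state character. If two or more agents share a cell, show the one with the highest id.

t=1: a0@(0,1):B a1@(3,2):B a2@(1,1):A a3@(0,4):A a4@(3,1):B a5@(0,3):B a6@(2,4):A a7@(3,0):A a8@(1,4):A a9@(2,2):B
t=2: a0@(0,1):B a1@(3,2):B a2@(0,0):A a3@(0,4):A a4@(3,1):B a5@(0,3):B a6@(2,4):A a7@(3,0):A a8@(1,4):A a9@(2,2):B
t=3: (unchanged — steady state)

AB.BA
....A
..B.A
ABB..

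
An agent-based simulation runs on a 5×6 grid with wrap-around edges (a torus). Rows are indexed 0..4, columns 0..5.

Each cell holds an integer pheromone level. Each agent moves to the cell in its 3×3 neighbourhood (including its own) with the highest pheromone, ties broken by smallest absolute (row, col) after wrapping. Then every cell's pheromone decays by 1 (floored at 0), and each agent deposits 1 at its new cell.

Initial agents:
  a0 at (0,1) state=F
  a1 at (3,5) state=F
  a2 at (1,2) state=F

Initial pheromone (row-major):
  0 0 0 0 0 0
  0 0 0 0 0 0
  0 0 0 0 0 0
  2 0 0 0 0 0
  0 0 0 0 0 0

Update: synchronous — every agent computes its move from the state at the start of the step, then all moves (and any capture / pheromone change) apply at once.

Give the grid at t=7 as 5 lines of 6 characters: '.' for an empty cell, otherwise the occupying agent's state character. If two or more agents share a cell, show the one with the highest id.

t=1: a0@(0,0) a1@(3,0) a2@(0,1) | pheromone: 1 1 0 0 0 0 / 0 0 0 0 0 0 / 0 0 0 0 0 0 / 2 0 0 0 0 0 / 0 0 0 0 0 0
t=2: a0@(0,0) a1@(3,0) a2@(0,0) | pheromone: 2 0 0 0 0 0 / 0 0 0 0 0 0 / 0 0 0 0 0 0 / 2 0 0 0 0 0 / 0 0 0 0 0 0
t=3: a0@(0,0) a1@(3,0) a2@(0,0) | pheromone: 3 0 0 0 0 0 / 0 0 0 0 0 0 / 0 0 0 0 0 0 / 2 0 0 0 0 0 / 0 0 0 0 0 0
t=4: a0@(0,0) a1@(3,0) a2@(0,0) | pheromone: 4 0 0 0 0 0 / 0 0 0 0 0 0 / 0 0 0 0 0 0 / 2 0 0 0 0 0 / 0 0 0 0 0 0
t=5: a0@(0,0) a1@(3,0) a2@(0,0) | pheromone: 5 0 0 0 0 0 / 0 0 0 0 0 0 / 0 0 0 0 0 0 / 2 0 0 0 0 0 / 0 0 0 0 0 0
t=6: a0@(0,0) a1@(3,0) a2@(0,0) | pheromone: 6 0 0 0 0 0 / 0 0 0 0 0 0 / 0 0 0 0 0 0 / 2 0 0 0 0 0 / 0 0 0 0 0 0
t=7: a0@(0,0) a1@(3,0) a2@(0,0) | pheromone: 7 0 0 0 0 0 / 0 0 0 0 0 0 / 0 0 0 0 0 0 / 2 0 0 0 0 0 / 0 0 0 0 0 0

F.....
......
......
F.....
......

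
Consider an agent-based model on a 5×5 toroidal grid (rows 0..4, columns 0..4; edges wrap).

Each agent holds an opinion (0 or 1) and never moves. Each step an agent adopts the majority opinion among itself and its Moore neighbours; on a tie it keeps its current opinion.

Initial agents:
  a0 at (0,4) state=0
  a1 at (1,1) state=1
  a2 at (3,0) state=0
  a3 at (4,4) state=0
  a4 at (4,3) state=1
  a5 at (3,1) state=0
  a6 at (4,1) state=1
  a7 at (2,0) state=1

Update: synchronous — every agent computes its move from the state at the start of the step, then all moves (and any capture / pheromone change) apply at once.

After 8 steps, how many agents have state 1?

t=1: a0@(0,4):0 a1@(1,1):1 a2@(3,0):0 a3@(4,4):0 a4@(4,3):0 a5@(3,1):0 a6@(4,1):0 a7@(2,0):1
t=2: (unchanged — steady state)

2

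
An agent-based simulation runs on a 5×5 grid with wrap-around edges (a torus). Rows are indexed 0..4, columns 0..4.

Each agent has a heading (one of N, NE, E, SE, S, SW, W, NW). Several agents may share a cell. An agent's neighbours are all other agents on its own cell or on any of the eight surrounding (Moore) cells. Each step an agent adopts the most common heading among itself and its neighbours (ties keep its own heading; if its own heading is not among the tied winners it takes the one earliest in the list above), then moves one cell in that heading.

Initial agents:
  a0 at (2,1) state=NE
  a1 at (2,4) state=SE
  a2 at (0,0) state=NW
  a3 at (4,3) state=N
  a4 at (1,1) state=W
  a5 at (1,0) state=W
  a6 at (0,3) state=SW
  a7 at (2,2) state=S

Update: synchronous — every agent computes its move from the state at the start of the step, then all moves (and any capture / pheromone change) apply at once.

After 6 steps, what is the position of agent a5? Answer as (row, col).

t=1: a0@(2,0):W a1@(3,0):SE a2@(0,4):W a3@(3,3):N a4@(1,0):W a5@(1,4):W a6@(1,2):SW a7@(3,2):S
t=2: a0@(2,4):W a1@(4,1):SE a2@(0,3):W a3@(2,3):N a4@(1,4):W a5@(1,3):W a6@(2,1):SW a7@(4,2):S
t=3: a0@(2,3):W a1@(0,2):SE a2@(0,2):W a3@(2,2):W a4@(1,3):W a5@(1,2):W a6@(3,0):SW a7@(0,2):S
t=4: a0@(2,2):W a1@(0,1):W a2@(0,1):W a3@(2,1):W a4@(1,2):W a5@(1,1):W a6@(4,4):SW a7@(0,1):W
t=5: a0@(2,1):W a1@(0,0):W a2@(0,0):W a3@(2,0):W a4@(1,1):W a5@(1,0):W a6@(0,3):SW a7@(0,0):W
t=6: a0@(2,0):W a1@(0,4):W a2@(0,4):W a3@(2,4):W a4@(1,0):W a5@(1,4):W a6@(1,2):SW a7@(0,4):W

(1, 4)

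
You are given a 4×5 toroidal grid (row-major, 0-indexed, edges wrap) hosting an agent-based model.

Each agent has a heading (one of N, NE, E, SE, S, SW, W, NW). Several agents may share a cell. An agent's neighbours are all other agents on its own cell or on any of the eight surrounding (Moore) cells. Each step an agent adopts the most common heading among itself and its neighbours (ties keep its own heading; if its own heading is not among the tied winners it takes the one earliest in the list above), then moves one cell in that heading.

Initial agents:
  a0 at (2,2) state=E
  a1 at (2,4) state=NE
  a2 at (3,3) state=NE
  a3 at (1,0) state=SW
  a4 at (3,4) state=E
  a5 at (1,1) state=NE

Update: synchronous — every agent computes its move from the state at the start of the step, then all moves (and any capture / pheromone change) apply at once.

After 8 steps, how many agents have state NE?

6

t=1: a0@(1,3):NE a1@(1,0):NE a2@(2,4):NE a3@(0,1):NE a4@(2,0):NE a5@(0,2):NE
t=2: a0@(0,4):NE a1@(0,1):NE a2@(1,0):NE a3@(3,2):NE a4@(1,1):NE a5@(3,3):NE
t=3: a0@(3,0):NE a1@(3,2):NE a2@(0,1):NE a3@(2,3):NE a4@(0,2):NE a5@(2,4):NE
t=4: a0@(2,1):NE a1@(2,3):NE a2@(3,2):NE a3@(1,4):NE a4@(3,3):NE a5@(1,0):NE
t=5: a0@(1,2):NE a1@(1,4):NE a2@(2,3):NE a3@(0,0):NE a4@(2,4):NE a5@(0,1):NE
t=6: a0@(0,3):NE a1@(0,0):NE a2@(1,4):NE a3@(3,1):NE a4@(1,0):NE a5@(3,2):NE
t=7: a0@(3,4):NE a1@(3,1):NE a2@(0,0):NE a3@(2,2):NE a4@(0,1):NE a5@(2,3):NE
t=8: a0@(2,0):NE a1@(2,2):NE a2@(3,1):NE a3@(1,3):NE a4@(3,2):NE a5@(1,4):NE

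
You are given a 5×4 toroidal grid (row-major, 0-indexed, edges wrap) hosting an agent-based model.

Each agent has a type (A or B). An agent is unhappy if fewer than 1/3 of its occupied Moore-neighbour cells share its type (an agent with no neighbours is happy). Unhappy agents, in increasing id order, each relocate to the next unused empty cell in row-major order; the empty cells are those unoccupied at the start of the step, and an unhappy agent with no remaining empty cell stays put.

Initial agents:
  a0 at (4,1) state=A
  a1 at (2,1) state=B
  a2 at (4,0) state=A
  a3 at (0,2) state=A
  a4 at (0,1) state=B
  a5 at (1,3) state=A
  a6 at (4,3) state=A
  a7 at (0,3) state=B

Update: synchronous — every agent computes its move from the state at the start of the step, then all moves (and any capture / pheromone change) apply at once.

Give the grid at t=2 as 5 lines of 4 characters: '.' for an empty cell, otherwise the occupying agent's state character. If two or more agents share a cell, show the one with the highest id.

t=1: a0@(4,1):A a1@(2,1):B a2@(4,0):A a3@(0,2):A a4@(0,0):B a5@(1,3):A a6@(4,3):A a7@(1,0):B
t=2: a0@(4,1):A a1@(2,1):B a2@(4,0):A a3@(0,2):A a4@(0,1):B a5@(1,3):A a6@(4,3):A a7@(1,0):B

.BA.
B..A
.B..
....
AA.A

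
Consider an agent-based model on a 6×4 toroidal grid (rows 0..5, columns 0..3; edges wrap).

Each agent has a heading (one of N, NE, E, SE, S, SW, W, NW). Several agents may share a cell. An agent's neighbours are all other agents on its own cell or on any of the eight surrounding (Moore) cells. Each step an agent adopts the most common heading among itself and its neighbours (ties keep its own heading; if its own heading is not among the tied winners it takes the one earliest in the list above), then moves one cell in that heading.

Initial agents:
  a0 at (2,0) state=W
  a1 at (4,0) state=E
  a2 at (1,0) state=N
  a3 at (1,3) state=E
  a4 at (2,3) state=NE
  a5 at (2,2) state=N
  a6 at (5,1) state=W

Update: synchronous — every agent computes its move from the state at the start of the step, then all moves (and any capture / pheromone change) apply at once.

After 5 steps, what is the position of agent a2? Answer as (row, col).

t=1: a0@(2,3):W a1@(4,1):E a2@(0,0):N a3@(0,3):N a4@(1,3):N a5@(1,2):N a6@(5,0):W
t=2: a0@(1,3):N a1@(4,2):E a2@(5,0):N a3@(5,3):N a4@(0,3):N a5@(0,2):N a6@(4,0):N
t=3: a0@(0,3):N a1@(4,3):E a2@(4,0):N a3@(4,3):N a4@(5,3):N a5@(5,2):N a6@(3,0):N
t=4: a0@(5,3):N a1@(3,3):N a2@(3,0):N a3@(3,3):N a4@(4,3):N a5@(4,2):N a6@(2,0):N
t=5: a0@(4,3):N a1@(2,3):N a2@(2,0):N a3@(2,3):N a4@(3,3):N a5@(3,2):N a6@(1,0):N

(2, 0)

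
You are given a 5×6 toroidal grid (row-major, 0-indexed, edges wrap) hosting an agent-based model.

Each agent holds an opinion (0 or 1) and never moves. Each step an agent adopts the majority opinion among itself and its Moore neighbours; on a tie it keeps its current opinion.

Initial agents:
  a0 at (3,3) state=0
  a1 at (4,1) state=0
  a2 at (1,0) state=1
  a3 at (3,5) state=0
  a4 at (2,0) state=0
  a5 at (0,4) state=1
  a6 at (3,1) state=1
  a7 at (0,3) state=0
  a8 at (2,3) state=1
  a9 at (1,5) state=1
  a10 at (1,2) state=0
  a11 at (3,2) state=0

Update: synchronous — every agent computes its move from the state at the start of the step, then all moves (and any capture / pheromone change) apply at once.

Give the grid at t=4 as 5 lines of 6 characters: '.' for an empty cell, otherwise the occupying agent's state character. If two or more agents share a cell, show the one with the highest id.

t=1: a0@(3,3):0 a1@(4,1):0 a2@(1,0):1 a3@(3,5):0 a4@(2,0):1 a5@(0,4):1 a6@(3,1):0 a7@(0,3):0 a8@(2,3):0 a9@(1,5):1 a10@(1,2):0 a11@(3,2):0
t=2: (unchanged — steady state)

...01.
1.0..1
1..0..
.000.0
.0....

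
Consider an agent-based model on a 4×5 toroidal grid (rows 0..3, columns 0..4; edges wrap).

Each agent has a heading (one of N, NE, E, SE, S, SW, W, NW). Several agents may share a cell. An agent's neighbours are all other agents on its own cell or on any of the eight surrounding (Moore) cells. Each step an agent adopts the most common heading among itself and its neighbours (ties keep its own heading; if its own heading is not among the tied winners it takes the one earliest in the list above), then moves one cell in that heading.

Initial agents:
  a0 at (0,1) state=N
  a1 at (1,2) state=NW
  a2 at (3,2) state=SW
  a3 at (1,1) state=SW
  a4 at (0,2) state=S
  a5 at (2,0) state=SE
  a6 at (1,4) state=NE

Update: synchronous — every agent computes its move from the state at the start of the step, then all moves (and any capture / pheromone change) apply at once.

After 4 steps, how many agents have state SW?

7

t=1: a0@(1,0):SW a1@(0,1):NW a2@(0,1):SW a3@(2,0):SW a4@(1,1):SW a5@(3,1):SE a6@(0,0):NE
t=2: a0@(2,4):SW a1@(1,0):SW a2@(1,0):SW a3@(3,4):SW a4@(2,0):SW a5@(0,0):SW a6@(1,4):SW
t=3: a0@(3,3):SW a1@(2,4):SW a2@(2,4):SW a3@(0,3):SW a4@(3,4):SW a5@(1,4):SW a6@(2,3):SW
t=4: a0@(0,2):SW a1@(3,3):SW a2@(3,3):SW a3@(1,2):SW a4@(0,3):SW a5@(2,3):SW a6@(3,2):SW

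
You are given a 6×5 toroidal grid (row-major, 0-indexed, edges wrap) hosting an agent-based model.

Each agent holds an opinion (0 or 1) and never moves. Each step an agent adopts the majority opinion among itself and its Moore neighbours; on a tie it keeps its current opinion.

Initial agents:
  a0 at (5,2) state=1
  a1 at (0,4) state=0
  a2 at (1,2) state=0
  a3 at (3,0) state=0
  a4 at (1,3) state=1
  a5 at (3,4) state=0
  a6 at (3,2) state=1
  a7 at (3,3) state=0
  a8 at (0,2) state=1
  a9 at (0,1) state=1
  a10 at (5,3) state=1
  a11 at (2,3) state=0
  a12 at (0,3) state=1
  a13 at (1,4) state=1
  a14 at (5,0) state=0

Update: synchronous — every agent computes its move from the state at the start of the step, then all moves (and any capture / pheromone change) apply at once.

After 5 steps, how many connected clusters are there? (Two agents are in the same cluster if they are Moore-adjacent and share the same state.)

t=1: a0@(5,2):1 a1@(0,4):1 a2@(1,2):1 a3@(3,0):0 a4@(1,3):1 a5@(3,4):0 a6@(3,2):0 a7@(3,3):0 a8@(0,2):1 a9@(0,1):1 a10@(5,3):1 a11@(2,3):0 a12@(0,3):1 a13@(1,4):1 a14@(5,0):0
t=2: a0@(5,2):1 a1@(0,4):1 a2@(1,2):1 a3@(3,0):0 a4@(1,3):1 a5@(3,4):0 a6@(3,2):0 a7@(3,3):0 a8@(0,2):1 a9@(0,1):1 a10@(5,3):1 a11@(2,3):0 a12@(0,3):1 a13@(1,4):1 a14@(5,0):1
t=3: (unchanged — steady state)

2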